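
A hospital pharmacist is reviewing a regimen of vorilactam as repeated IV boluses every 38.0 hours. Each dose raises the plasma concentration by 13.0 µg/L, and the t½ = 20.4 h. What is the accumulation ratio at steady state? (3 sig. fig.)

1.38

k = ln 2 / 20.4 = 0.03398 h⁻¹
Fraction remaining after one interval: e^(−kτ) = e^(−0.03398 × 38.0) = 0.2750
R = 1 / (1 − 0.2750) = 1 / 0.7250 ≈ 1.38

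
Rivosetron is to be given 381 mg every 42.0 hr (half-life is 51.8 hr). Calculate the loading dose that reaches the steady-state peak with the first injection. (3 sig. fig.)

886 mg

k = ln 2 / 51.8 = 0.01338 hr⁻¹
Accumulation ratio R = 1 / (1 − e^(−kτ)) = 1 / (1 − e^(−0.01338×42.0)) = 1 / (1 − 0.5701) = 2.326
Loading dose = maintenance dose × R = 381 × 2.326 ≈ 886 mg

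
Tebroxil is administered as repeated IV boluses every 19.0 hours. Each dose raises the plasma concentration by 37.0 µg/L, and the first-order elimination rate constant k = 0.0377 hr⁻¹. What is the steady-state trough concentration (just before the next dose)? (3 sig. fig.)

Fraction remaining after one interval: e^(−kτ) = e^(−0.03770 × 19.0) = 0.4886
R = 1 / (1 − 0.4886) = 1.955
Css,max = 37.0 × 1.955 = 72.34 µg/L
Css,min = Css,max × e^(−kτ) = 72.34 × 0.4886 ≈ 35.3 µg/L

35.3 µg/L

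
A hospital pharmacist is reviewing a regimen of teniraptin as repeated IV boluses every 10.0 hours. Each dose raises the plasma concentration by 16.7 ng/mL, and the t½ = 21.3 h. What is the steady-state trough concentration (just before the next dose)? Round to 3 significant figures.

k = ln 2 / 21.3 = 0.03254 h⁻¹
Fraction remaining after one interval: e^(−kτ) = e^(−0.03254 × 10.0) = 0.7222
R = 1 / (1 − 0.7222) = 3.600
Css,max = 16.7 × 3.600 = 60.12 ng/mL
Css,min = Css,max × e^(−kτ) = 60.12 × 0.7222 ≈ 43.4 ng/mL

43.4 ng/mL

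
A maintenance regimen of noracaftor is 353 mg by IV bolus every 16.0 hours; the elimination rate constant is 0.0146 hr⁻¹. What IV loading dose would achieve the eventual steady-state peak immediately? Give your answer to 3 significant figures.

1690 mg

Accumulation ratio R = 1 / (1 − e^(−kτ)) = 1 / (1 − e^(−0.01460×16.0)) = 1 / (1 − 0.7917) = 4.800
Loading dose = maintenance dose × R = 353 × 4.800 ≈ 1690 mg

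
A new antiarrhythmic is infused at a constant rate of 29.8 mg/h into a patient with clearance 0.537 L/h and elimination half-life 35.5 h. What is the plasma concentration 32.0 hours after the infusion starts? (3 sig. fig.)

Css = rate / CL = 29.8 / 0.537 = 55.49 mg/L
k = ln 2 / 35.5 = 0.01953 h⁻¹
C(t) = Css (1 − e^(−kt)) = 55.49 × (1 − e^(−0.6248)) = 55.49 × 0.4646 ≈ 25.8 mg/L

25.8 mg/L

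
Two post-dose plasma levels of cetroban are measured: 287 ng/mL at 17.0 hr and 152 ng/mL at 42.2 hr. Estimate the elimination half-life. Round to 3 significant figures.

27.5 hours

k = ln(C₁/C₂) / (t₂ − t₁) = ln(287/152) / (42.2 − 17.0)
  = 0.6356 / 25.20 = 0.02522 hr⁻¹
t½ = ln 2 / k = ln 2 / 0.02522 ≈ 27.5 hours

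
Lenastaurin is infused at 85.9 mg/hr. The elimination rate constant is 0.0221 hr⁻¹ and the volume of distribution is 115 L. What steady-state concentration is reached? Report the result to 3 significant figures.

CL = k · V = 0.0221 × 115 = 2.542 L/hr
Css = rate / CL = 85.9 / 2.542 ≈ 33.8 mg/L

33.8 mg/L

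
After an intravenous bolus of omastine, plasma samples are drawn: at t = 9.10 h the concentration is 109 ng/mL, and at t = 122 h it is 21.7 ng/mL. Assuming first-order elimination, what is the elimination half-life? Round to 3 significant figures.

48.5 hours

k = ln(C₁/C₂) / (t₂ − t₁) = ln(109/21.7) / (122 − 9.10)
  = 1.614 / 112.9 = 0.01430 h⁻¹
t½ = ln 2 / k = ln 2 / 0.01430 ≈ 48.5 hours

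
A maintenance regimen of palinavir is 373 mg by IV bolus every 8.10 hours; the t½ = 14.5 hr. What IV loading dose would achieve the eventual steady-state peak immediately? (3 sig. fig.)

1160 mg

k = ln 2 / 14.5 = 0.04780 hr⁻¹
Accumulation ratio R = 1 / (1 − e^(−kτ)) = 1 / (1 − e^(−0.04780×8.10)) = 1 / (1 − 0.6790) = 3.115
Loading dose = maintenance dose × R = 373 × 3.115 ≈ 1160 mg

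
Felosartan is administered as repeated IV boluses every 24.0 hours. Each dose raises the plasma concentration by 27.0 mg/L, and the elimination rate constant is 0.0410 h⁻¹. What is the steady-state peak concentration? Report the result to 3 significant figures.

43.1 mg/L

Fraction remaining after one interval: e^(−kτ) = e^(−0.04100 × 24.0) = 0.3738
R = 1 / (1 − 0.3738) = 1.597
Css,max = 27.0 × 1.597 ≈ 43.1 mg/L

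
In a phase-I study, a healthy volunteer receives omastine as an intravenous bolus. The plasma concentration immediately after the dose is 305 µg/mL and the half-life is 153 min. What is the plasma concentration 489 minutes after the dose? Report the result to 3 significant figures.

k = ln 2 / 153 = 0.004530 min⁻¹
489 min is 3.196 half-lives, so C = 305 × (1/2)^3.196 = 305 × 0.1091 ≈ 33.3 µg/mL

33.3 µg/mL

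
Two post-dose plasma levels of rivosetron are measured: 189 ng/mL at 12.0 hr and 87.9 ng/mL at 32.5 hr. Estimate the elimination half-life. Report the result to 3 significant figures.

k = ln(C₁/C₂) / (t₂ − t₁) = ln(189/87.9) / (32.5 − 12.0)
  = 0.7655 / 20.50 = 0.03734 hr⁻¹
t½ = ln 2 / k = ln 2 / 0.03734 ≈ 18.6 hours

18.6 hours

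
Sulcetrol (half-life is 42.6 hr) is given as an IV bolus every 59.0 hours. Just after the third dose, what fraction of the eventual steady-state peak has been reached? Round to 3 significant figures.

0.944

k = ln 2 / 42.6 = 0.01627 hr⁻¹
f_n = 1 − e^(−nkτ) = 1 − e^(−3 × 0.01627 × 59.0) = 1 − e^(−2.880) = 1 − 0.05614 ≈ 0.944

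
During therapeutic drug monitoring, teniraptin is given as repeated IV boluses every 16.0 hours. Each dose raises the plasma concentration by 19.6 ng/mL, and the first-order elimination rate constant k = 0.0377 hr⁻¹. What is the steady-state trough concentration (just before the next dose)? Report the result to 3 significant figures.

Fraction remaining after one interval: e^(−kτ) = e^(−0.03770 × 16.0) = 0.5471
R = 1 / (1 − 0.5471) = 2.208
Css,max = 19.6 × 2.208 = 43.27 ng/mL
Css,min = Css,max × e^(−kτ) = 43.27 × 0.5471 ≈ 23.7 ng/mL

23.7 ng/mL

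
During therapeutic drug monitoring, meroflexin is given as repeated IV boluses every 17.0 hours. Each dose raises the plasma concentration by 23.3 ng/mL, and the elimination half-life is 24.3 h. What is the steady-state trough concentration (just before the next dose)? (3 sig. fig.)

37.3 ng/mL

k = ln 2 / 24.3 = 0.02852 h⁻¹
Fraction remaining after one interval: e^(−kτ) = e^(−0.02852 × 17.0) = 0.6157
R = 1 / (1 − 0.6157) = 2.602
Css,max = 23.3 × 2.602 = 60.64 ng/mL
Css,min = Css,max × e^(−kτ) = 60.64 × 0.6157 ≈ 37.3 ng/mL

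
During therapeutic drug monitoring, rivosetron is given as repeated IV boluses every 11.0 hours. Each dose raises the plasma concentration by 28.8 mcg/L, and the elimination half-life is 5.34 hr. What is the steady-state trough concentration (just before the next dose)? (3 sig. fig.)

9.09 mcg/L

k = ln 2 / 5.34 = 0.1298 hr⁻¹
Fraction remaining after one interval: e^(−kτ) = e^(−0.1298 × 11.0) = 0.2398
R = 1 / (1 − 0.2398) = 1.315
Css,max = 28.8 × 1.315 = 37.89 mcg/L
Css,min = Css,max × e^(−kτ) = 37.89 × 0.2398 ≈ 9.09 mcg/L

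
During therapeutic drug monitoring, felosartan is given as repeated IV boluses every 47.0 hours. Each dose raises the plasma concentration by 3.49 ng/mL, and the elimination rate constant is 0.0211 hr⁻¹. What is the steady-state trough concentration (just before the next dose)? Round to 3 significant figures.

2.06 ng/mL

Fraction remaining after one interval: e^(−kτ) = e^(−0.02110 × 47.0) = 0.3709
R = 1 / (1 − 0.3709) = 1.590
Css,max = 3.49 × 1.590 = 5.548 ng/mL
Css,min = Css,max × e^(−kτ) = 5.548 × 0.3709 ≈ 2.06 ng/mL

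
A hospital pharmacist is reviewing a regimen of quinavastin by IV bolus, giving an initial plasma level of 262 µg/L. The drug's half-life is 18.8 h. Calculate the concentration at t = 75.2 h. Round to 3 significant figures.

k = ln 2 / 18.8 = 0.03687 h⁻¹
C(t) = C₀ e^(−kt) = 262 × e^(−0.03687 × 75.2) = 262 × e^(−2.773) = 262 × 0.06250 ≈ 16.4 µg/L

16.4 µg/L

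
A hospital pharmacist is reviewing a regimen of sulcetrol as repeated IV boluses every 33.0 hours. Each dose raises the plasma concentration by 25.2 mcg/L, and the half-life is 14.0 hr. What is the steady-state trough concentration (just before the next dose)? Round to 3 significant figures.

6.11 mcg/L

k = ln 2 / 14.0 = 0.04951 hr⁻¹
Fraction remaining after one interval: e^(−kτ) = e^(−0.04951 × 33.0) = 0.1952
R = 1 / (1 − 0.1952) = 1.243
Css,max = 25.2 × 1.243 = 31.31 mcg/L
Css,min = Css,max × e^(−kτ) = 31.31 × 0.1952 ≈ 6.11 mcg/L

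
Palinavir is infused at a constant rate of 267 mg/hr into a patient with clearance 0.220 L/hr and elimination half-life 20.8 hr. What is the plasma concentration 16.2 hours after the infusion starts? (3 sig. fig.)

506 µg/mL

Css = rate / CL = 267 / 0.220 = 1214 µg/mL
k = ln 2 / 20.8 = 0.03332 hr⁻¹
C(t) = Css (1 − e^(−kt)) = 1214 × (1 − e^(−0.5399)) = 1214 × 0.4172 ≈ 506 µg/mL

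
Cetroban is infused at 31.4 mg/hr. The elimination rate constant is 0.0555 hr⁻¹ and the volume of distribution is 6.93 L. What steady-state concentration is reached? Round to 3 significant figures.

81.6 mg/L

CL = k · V = 0.0555 × 6.93 = 0.3846 L/hr
Css = rate / CL = 31.4 / 0.3846 ≈ 81.6 mg/L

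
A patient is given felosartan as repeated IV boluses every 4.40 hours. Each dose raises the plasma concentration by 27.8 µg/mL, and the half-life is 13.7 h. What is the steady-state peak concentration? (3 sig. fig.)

139 µg/mL

k = ln 2 / 13.7 = 0.05059 h⁻¹
Fraction remaining after one interval: e^(−kτ) = e^(−0.05059 × 4.40) = 0.8004
R = 1 / (1 − 0.8004) = 5.011
Css,max = 27.8 × 5.011 ≈ 139 µg/mL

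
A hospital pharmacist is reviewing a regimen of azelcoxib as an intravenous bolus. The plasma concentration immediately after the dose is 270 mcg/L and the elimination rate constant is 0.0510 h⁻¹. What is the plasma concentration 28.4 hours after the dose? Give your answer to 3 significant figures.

C(t) = C₀ e^(−kt) = 270 × e^(−0.05100 × 28.4) = 270 × e^(−1.448) = 270 × 0.2349 ≈ 63.4 mcg/L

63.4 mcg/L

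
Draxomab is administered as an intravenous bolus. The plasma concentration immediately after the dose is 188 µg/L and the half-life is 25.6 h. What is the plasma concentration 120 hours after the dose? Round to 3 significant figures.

k = ln 2 / 25.6 = 0.02708 h⁻¹
C(t) = C₀ e^(−kt) = 188 × e^(−0.02708 × 120) = 188 × e^(−3.249) = 188 × 0.03881 ≈ 7.30 µg/L

7.30 µg/L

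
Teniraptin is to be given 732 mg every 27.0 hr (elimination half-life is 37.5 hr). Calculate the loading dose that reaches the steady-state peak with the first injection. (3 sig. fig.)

1860 mg

k = ln 2 / 37.5 = 0.01848 hr⁻¹
Accumulation ratio R = 1 / (1 − e^(−kτ)) = 1 / (1 − e^(−0.01848×27.0)) = 1 / (1 − 0.6071) = 2.545
Loading dose = maintenance dose × R = 732 × 2.545 ≈ 1860 mg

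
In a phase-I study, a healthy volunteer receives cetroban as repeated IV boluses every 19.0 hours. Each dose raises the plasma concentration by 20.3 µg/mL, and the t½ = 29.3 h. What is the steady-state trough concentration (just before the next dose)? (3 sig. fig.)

35.8 µg/mL

k = ln 2 / 29.3 = 0.02366 h⁻¹
Fraction remaining after one interval: e^(−kτ) = e^(−0.02366 × 19.0) = 0.6380
R = 1 / (1 − 0.6380) = 2.762
Css,max = 20.3 × 2.762 = 56.07 µg/mL
Css,min = Css,max × e^(−kτ) = 56.07 × 0.6380 ≈ 35.8 µg/mL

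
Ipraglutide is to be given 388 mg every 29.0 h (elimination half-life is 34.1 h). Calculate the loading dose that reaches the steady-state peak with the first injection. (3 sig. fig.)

k = ln 2 / 34.1 = 0.02033 h⁻¹
Accumulation ratio R = 1 / (1 − e^(−kτ)) = 1 / (1 − e^(−0.02033×29.0)) = 1 / (1 − 0.5546) = 2.245
Loading dose = maintenance dose × R = 388 × 2.245 ≈ 871 mg

871 mg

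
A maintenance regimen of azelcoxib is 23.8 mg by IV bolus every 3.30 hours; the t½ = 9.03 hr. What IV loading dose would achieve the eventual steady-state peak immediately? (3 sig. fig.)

k = ln 2 / 9.03 = 0.07676 hr⁻¹
Accumulation ratio R = 1 / (1 − e^(−kτ)) = 1 / (1 − e^(−0.07676×3.30)) = 1 / (1 − 0.7762) = 4.469
Loading dose = maintenance dose × R = 23.8 × 4.469 ≈ 106 mg

106 mg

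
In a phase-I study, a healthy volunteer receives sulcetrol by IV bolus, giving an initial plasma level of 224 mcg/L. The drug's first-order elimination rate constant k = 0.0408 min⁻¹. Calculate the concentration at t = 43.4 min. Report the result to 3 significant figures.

38.1 mcg/L

C(t) = C₀ e^(−kt) = 224 × e^(−0.04080 × 43.4) = 224 × e^(−1.771) = 224 × 0.1702 ≈ 38.1 mcg/L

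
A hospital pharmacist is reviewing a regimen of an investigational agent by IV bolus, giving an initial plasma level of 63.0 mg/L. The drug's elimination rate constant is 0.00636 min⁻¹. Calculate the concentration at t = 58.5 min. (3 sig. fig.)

43.4 mg/L

C(t) = C₀ e^(−kt) = 63.0 × e^(−0.006360 × 58.5) = 63.0 × e^(−0.3721) = 63.0 × 0.6893 ≈ 43.4 mg/L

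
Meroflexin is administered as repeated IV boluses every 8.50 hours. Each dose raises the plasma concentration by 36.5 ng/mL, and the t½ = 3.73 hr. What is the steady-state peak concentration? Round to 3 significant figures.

46.0 ng/mL

k = ln 2 / 3.73 = 0.1858 hr⁻¹
Fraction remaining after one interval: e^(−kτ) = e^(−0.1858 × 8.50) = 0.2061
R = 1 / (1 − 0.2061) = 1.260
Css,max = 36.5 × 1.260 ≈ 46.0 ng/mL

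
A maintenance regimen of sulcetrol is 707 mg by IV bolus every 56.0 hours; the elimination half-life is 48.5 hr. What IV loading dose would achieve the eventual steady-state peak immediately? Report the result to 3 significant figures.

k = ln 2 / 48.5 = 0.01429 hr⁻¹
Accumulation ratio R = 1 / (1 − e^(−kτ)) = 1 / (1 − e^(−0.01429×56.0)) = 1 / (1 − 0.4492) = 1.815
Loading dose = maintenance dose × R = 707 × 1.815 ≈ 1280 mg

1280 mg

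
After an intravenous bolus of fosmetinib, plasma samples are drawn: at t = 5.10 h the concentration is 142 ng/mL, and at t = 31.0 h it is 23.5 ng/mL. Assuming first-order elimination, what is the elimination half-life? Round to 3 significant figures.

k = ln(C₁/C₂) / (t₂ − t₁) = ln(142/23.5) / (31.0 − 5.10)
  = 1.799 / 25.90 = 0.06945 h⁻¹
t½ = ln 2 / k = ln 2 / 0.06945 ≈ 9.98 hours

9.98 hours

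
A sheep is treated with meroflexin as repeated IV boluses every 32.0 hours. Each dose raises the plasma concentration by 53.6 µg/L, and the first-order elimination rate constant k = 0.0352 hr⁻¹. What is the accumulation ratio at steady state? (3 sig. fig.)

1.48

Fraction remaining after one interval: e^(−kτ) = e^(−0.03520 × 32.0) = 0.3242
R = 1 / (1 − 0.3242) = 1 / 0.6758 ≈ 1.48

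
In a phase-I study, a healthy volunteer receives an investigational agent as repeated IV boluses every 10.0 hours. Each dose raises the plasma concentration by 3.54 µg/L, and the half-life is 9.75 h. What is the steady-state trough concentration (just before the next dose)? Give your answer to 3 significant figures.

3.42 µg/L

k = ln 2 / 9.75 = 0.07109 h⁻¹
Fraction remaining after one interval: e^(−kτ) = e^(−0.07109 × 10.0) = 0.4912
R = 1 / (1 − 0.4912) = 1.965
Css,max = 3.54 × 1.965 = 6.957 µg/L
Css,min = Css,max × e^(−kτ) = 6.957 × 0.4912 ≈ 3.42 µg/L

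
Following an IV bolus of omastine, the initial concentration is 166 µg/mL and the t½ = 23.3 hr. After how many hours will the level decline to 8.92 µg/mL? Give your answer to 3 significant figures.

98.3 hours

k = ln 2 / 23.3 = 0.02975 hr⁻¹
C(t) = C₀ e^(−kt)  ⇒  t = ln(C₀/C) / k
t = ln(166/8.92) / 0.02975 = 2.924 / 0.02975 ≈ 98.3 hours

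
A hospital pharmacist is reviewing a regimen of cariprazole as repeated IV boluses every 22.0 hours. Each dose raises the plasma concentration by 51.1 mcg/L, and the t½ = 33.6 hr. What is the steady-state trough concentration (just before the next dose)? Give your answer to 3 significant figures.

k = ln 2 / 33.6 = 0.02063 hr⁻¹
Fraction remaining after one interval: e^(−kτ) = e^(−0.02063 × 22.0) = 0.6352
R = 1 / (1 − 0.6352) = 2.741
Css,max = 51.1 × 2.741 = 140.1 mcg/L
Css,min = Css,max × e^(−kτ) = 140.1 × 0.6352 ≈ 89.0 mcg/L

89.0 mcg/L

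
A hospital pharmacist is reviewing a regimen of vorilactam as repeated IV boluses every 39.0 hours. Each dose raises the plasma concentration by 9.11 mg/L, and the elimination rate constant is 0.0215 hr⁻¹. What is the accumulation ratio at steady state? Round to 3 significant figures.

Fraction remaining after one interval: e^(−kτ) = e^(−0.02150 × 39.0) = 0.4324
R = 1 / (1 − 0.4324) = 1 / 0.5676 ≈ 1.76

1.76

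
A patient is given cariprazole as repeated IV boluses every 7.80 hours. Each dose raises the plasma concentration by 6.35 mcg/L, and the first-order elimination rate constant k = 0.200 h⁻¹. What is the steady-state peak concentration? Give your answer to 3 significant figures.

Fraction remaining after one interval: e^(−kτ) = e^(−0.2000 × 7.80) = 0.2101
R = 1 / (1 − 0.2101) = 1.266
Css,max = 6.35 × 1.266 ≈ 8.04 mcg/L

8.04 mcg/L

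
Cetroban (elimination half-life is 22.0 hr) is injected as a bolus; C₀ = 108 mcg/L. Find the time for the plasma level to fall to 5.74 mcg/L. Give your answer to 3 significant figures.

k = ln 2 / 22.0 = 0.03151 hr⁻¹
C(t) = C₀ e^(−kt)  ⇒  t = ln(C₀/C) / k
t = ln(108/5.74) / 0.03151 = 2.935 / 0.03151 ≈ 93.1 hours

93.1 hours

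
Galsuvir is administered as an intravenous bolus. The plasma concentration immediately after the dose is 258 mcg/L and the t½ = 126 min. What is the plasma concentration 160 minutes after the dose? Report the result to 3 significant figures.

107 mcg/L

k = ln 2 / 126 = 0.005501 min⁻¹
C(t) = C₀ e^(−kt) = 258 × e^(−0.005501 × 160) = 258 × e^(−0.8802) = 258 × 0.4147 ≈ 107 mcg/L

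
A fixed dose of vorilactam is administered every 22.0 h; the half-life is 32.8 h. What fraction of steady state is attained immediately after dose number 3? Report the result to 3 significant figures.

0.752

k = ln 2 / 32.8 = 0.02113 h⁻¹
f_n = 1 − e^(−nkτ) = 1 − e^(−3 × 0.02113 × 22.0) = 1 − e^(−1.395) = 1 − 0.2479 ≈ 0.752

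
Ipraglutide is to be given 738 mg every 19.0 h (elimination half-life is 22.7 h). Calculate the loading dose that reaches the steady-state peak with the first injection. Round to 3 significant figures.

k = ln 2 / 22.7 = 0.03054 h⁻¹
Accumulation ratio R = 1 / (1 − e^(−kτ)) = 1 / (1 − e^(−0.03054×19.0)) = 1 / (1 − 0.5598) = 2.272
Loading dose = maintenance dose × R = 738 × 2.272 ≈ 1680 mg

1680 mg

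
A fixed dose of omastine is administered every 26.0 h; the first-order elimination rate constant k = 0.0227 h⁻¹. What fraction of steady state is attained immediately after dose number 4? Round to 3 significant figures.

0.906

f_n = 1 − e^(−nkτ) = 1 − e^(−4 × 0.02270 × 26.0) = 1 − e^(−2.361) = 1 − 0.09434 ≈ 0.906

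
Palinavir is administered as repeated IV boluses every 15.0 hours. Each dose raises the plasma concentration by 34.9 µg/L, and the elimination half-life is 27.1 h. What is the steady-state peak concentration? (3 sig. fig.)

k = ln 2 / 27.1 = 0.02558 h⁻¹
Fraction remaining after one interval: e^(−kτ) = e^(−0.02558 × 15.0) = 0.6814
R = 1 / (1 − 0.6814) = 3.138
Css,max = 34.9 × 3.138 ≈ 110 µg/L

110 µg/L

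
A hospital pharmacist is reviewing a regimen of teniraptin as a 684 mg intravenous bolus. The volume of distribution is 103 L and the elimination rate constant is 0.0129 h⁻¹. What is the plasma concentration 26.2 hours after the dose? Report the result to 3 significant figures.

4.74 mg/L

C₀ = dose / V = 684 / 103 = 6.641 mg/L
C(t) = C₀ e^(−kt) = 6.641 × e^(−0.01290 × 26.2) = 6.641 × e^(−0.3380) = 6.641 × 0.7132 ≈ 4.74 mg/L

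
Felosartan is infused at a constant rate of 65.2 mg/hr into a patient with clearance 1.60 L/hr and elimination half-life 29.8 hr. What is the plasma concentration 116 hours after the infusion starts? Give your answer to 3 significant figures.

38.0 µg/mL

Css = rate / CL = 65.2 / 1.60 = 40.75 µg/mL
k = ln 2 / 29.8 = 0.02326 hr⁻¹
C(t) = Css (1 − e^(−kt)) = 40.75 × (1 − e^(−2.698)) = 40.75 × 0.9327 ≈ 38.0 µg/mL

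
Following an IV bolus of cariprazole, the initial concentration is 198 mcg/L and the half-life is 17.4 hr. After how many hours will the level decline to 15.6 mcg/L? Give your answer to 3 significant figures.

k = ln 2 / 17.4 = 0.03984 hr⁻¹
C(t) = C₀ e^(−kt)  ⇒  t = ln(C₀/C) / k
t = ln(198/15.6) / 0.03984 = 2.541 / 0.03984 ≈ 63.8 hours

63.8 hours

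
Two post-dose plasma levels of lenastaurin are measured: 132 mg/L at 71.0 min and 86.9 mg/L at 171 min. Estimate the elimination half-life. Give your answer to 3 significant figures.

k = ln(C₁/C₂) / (t₂ − t₁) = ln(132/86.9) / (171 − 71.0)
  = 0.4180 / 100.0 = 0.004180 min⁻¹
t½ = ln 2 / k = ln 2 / 0.004180 ≈ 166 minutes

166 minutes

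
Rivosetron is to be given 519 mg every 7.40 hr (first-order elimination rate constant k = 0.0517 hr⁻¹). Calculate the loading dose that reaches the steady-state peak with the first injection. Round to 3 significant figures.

Accumulation ratio R = 1 / (1 − e^(−kτ)) = 1 / (1 − e^(−0.05170×7.40)) = 1 / (1 − 0.6821) = 3.146
Loading dose = maintenance dose × R = 519 × 3.146 ≈ 1630 mg

1630 mg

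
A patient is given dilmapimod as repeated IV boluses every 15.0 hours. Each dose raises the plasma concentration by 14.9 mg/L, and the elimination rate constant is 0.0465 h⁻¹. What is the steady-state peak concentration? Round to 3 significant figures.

29.7 mg/L

Fraction remaining after one interval: e^(−kτ) = e^(−0.04650 × 15.0) = 0.4978
R = 1 / (1 − 0.4978) = 1.991
Css,max = 14.9 × 1.991 ≈ 29.7 mg/L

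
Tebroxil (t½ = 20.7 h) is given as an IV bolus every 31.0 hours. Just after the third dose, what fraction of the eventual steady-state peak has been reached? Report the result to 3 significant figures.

0.956

k = ln 2 / 20.7 = 0.03349 h⁻¹
f_n = 1 − e^(−nkτ) = 1 − e^(−3 × 0.03349 × 31.0) = 1 − e^(−3.114) = 1 − 0.04442 ≈ 0.956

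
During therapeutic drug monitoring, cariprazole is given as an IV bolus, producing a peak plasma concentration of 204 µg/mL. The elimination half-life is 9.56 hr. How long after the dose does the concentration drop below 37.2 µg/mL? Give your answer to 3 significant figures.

k = ln 2 / 9.56 = 0.07250 hr⁻¹
C(t) = C₀ e^(−kt)  ⇒  t = ln(C₀/C) / k
t = ln(204/37.2) / 0.07250 = 1.702 / 0.07250 ≈ 23.5 hours

23.5 hours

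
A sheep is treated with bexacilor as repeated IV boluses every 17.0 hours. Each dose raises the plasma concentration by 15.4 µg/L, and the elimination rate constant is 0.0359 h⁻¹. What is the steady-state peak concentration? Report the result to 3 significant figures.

Fraction remaining after one interval: e^(−kτ) = e^(−0.03590 × 17.0) = 0.5432
R = 1 / (1 − 0.5432) = 2.189
Css,max = 15.4 × 2.189 ≈ 33.7 µg/L

33.7 µg/L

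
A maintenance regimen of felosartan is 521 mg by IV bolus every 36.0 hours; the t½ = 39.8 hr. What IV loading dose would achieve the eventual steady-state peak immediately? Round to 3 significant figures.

k = ln 2 / 39.8 = 0.01742 hr⁻¹
Accumulation ratio R = 1 / (1 − e^(−kτ)) = 1 / (1 − e^(−0.01742×36.0)) = 1 / (1 − 0.5342) = 2.147
Loading dose = maintenance dose × R = 521 × 2.147 ≈ 1120 mg

1120 mg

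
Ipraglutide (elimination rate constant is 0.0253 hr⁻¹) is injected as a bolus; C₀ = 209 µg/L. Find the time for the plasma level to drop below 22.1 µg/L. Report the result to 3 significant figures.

C(t) = C₀ e^(−kt)  ⇒  t = ln(C₀/C) / k
t = ln(209/22.1) / 0.02530 = 2.247 / 0.02530 ≈ 88.8 hours

88.8 hours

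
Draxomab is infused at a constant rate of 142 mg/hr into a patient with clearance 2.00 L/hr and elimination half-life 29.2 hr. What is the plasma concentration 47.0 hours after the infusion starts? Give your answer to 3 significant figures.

47.7 µg/mL

Css = rate / CL = 142 / 2.00 = 71.00 µg/mL
k = ln 2 / 29.2 = 0.02374 hr⁻¹
C(t) = Css (1 − e^(−kt)) = 71.00 × (1 − e^(−1.116)) = 71.00 × 0.6723 ≈ 47.7 µg/mL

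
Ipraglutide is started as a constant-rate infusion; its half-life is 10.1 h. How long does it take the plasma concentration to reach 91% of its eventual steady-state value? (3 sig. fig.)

35.1 hours

k = ln 2 / 10.1 = 0.06863 h⁻¹
f = 1 − e^(−kt)  ⇒  t = −ln(1 − f) / k
t = −ln(1 − 0.91) / 0.06863 = 2.408 / 0.06863 ≈ 35.1 hours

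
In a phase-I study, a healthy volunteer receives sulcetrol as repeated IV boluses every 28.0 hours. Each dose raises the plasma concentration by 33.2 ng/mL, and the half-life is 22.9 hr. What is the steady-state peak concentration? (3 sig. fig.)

58.1 ng/mL

k = ln 2 / 22.9 = 0.03027 hr⁻¹
Fraction remaining after one interval: e^(−kτ) = e^(−0.03027 × 28.0) = 0.4285
R = 1 / (1 − 0.4285) = 1.750
Css,max = 33.2 × 1.750 ≈ 58.1 ng/mL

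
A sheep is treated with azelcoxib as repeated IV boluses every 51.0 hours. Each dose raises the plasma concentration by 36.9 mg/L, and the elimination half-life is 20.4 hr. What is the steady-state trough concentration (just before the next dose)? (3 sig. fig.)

k = ln 2 / 20.4 = 0.03398 hr⁻¹
Fraction remaining after one interval: e^(−kτ) = e^(−0.03398 × 51.0) = 0.1768
R = 1 / (1 − 0.1768) = 1.215
Css,max = 36.9 × 1.215 = 44.82 mg/L
Css,min = Css,max × e^(−kτ) = 44.82 × 0.1768 ≈ 7.92 mg/L

7.92 mg/L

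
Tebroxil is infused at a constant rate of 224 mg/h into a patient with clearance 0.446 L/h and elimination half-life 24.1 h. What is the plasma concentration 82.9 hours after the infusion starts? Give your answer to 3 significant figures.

Css = rate / CL = 224 / 0.446 = 502.2 mg/L
k = ln 2 / 24.1 = 0.02876 h⁻¹
C(t) = Css (1 − e^(−kt)) = 502.2 × (1 − e^(−2.384)) = 502.2 × 0.9078 ≈ 456 mg/L

456 mg/L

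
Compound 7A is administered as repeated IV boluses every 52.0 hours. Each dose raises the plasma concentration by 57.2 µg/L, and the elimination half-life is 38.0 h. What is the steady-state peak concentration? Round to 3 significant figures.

93.4 µg/L

k = ln 2 / 38.0 = 0.01824 h⁻¹
Fraction remaining after one interval: e^(−kτ) = e^(−0.01824 × 52.0) = 0.3873
R = 1 / (1 − 0.3873) = 1.632
Css,max = 57.2 × 1.632 ≈ 93.4 µg/L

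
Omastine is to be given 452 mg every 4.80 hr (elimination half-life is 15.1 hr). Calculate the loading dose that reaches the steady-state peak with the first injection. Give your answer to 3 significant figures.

2290 mg

k = ln 2 / 15.1 = 0.04590 hr⁻¹
Accumulation ratio R = 1 / (1 − e^(−kτ)) = 1 / (1 − e^(−0.04590×4.80)) = 1 / (1 − 0.8022) = 5.057
Loading dose = maintenance dose × R = 452 × 5.057 ≈ 2290 mg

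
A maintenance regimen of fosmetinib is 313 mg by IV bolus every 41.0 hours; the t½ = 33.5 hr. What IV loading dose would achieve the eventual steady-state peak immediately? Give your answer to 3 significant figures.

k = ln 2 / 33.5 = 0.02069 hr⁻¹
Accumulation ratio R = 1 / (1 − e^(−kτ)) = 1 / (1 − e^(−0.02069×41.0)) = 1 / (1 − 0.4281) = 1.749
Loading dose = maintenance dose × R = 313 × 1.749 ≈ 547 mg

547 mg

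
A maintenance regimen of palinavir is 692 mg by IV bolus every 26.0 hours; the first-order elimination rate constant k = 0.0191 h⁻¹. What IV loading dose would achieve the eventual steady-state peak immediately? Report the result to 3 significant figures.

1770 mg

Accumulation ratio R = 1 / (1 − e^(−kτ)) = 1 / (1 − e^(−0.01910×26.0)) = 1 / (1 − 0.6086) = 2.555
Loading dose = maintenance dose × R = 692 × 2.555 ≈ 1770 mg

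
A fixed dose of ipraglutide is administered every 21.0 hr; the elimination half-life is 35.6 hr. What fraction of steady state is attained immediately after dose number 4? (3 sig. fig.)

k = ln 2 / 35.6 = 0.01947 hr⁻¹
f_n = 1 − e^(−nkτ) = 1 − e^(−4 × 0.01947 × 21.0) = 1 − e^(−1.636) = 1 − 0.1949 ≈ 0.805

0.805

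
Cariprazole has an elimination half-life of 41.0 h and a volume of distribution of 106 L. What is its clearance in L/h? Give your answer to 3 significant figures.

k = ln 2 / t½ = ln 2 / 41.0 = 0.01691 h⁻¹
CL = k · V = 0.01691 × 106 ≈ 1.79 L/h

1.79 L/h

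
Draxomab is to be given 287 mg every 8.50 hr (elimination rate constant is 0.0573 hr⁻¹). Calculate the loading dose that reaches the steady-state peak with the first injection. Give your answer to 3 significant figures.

744 mg

Accumulation ratio R = 1 / (1 − e^(−kτ)) = 1 / (1 − e^(−0.05730×8.50)) = 1 / (1 − 0.6144) = 2.594
Loading dose = maintenance dose × R = 287 × 2.594 ≈ 744 mg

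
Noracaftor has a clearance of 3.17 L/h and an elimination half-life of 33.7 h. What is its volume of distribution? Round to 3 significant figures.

154 L

k = ln 2 / t½ = ln 2 / 33.7 = 0.02057 h⁻¹
V = CL / k = 3.17 / 0.02057 ≈ 154 L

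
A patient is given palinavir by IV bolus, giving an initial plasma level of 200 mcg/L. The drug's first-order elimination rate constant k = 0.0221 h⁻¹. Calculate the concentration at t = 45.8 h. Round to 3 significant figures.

72.7 mcg/L

C(t) = C₀ e^(−kt) = 200 × e^(−0.02210 × 45.8) = 200 × e^(−1.012) = 200 × 0.3634 ≈ 72.7 mcg/L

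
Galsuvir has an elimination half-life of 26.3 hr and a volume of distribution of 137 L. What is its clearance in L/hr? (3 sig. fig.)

3.61 L/hr

k = ln 2 / t½ = ln 2 / 26.3 = 0.02636 hr⁻¹
CL = k · V = 0.02636 × 137 ≈ 3.61 L/hr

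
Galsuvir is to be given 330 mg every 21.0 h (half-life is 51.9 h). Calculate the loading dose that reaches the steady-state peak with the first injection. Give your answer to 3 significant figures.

k = ln 2 / 51.9 = 0.01336 h⁻¹
Accumulation ratio R = 1 / (1 − e^(−kτ)) = 1 / (1 − e^(−0.01336×21.0)) = 1 / (1 − 0.7554) = 4.089
Loading dose = maintenance dose × R = 330 × 4.089 ≈ 1350 mg

1350 mg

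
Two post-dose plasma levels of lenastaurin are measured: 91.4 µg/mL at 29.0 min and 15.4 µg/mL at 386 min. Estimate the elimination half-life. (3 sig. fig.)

k = ln(C₁/C₂) / (t₂ − t₁) = ln(91.4/15.4) / (386 − 29.0)
  = 1.781 / 357.0 = 0.004988 min⁻¹
t½ = ln 2 / k = ln 2 / 0.004988 ≈ 139 minutes

139 minutes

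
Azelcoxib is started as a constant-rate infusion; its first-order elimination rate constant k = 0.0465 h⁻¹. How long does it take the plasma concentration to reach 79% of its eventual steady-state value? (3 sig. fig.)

33.6 hours

f = 1 − e^(−kt)  ⇒  t = −ln(1 − f) / k
t = −ln(1 − 0.79) / 0.04650 = 1.561 / 0.04650 ≈ 33.6 hours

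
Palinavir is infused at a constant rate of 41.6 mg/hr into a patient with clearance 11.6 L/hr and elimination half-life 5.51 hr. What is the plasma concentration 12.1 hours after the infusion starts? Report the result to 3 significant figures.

2.80 mg/L

Css = rate / CL = 41.6 / 11.6 = 3.586 mg/L
k = ln 2 / 5.51 = 0.1258 hr⁻¹
C(t) = Css (1 − e^(−kt)) = 3.586 × (1 − e^(−1.522)) = 3.586 × 0.7818 ≈ 2.80 mg/L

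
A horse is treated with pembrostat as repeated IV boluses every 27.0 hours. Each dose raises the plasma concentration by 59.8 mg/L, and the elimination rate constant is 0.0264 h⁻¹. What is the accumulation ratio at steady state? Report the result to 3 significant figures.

Fraction remaining after one interval: e^(−kτ) = e^(−0.02640 × 27.0) = 0.4903
R = 1 / (1 − 0.4903) = 1 / 0.5097 ≈ 1.96

1.96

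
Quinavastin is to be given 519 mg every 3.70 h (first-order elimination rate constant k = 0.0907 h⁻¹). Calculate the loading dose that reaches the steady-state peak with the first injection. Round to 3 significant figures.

Accumulation ratio R = 1 / (1 − e^(−kτ)) = 1 / (1 − e^(−0.09070×3.70)) = 1 / (1 − 0.7149) = 3.508
Loading dose = maintenance dose × R = 519 × 3.508 ≈ 1820 mg

1820 mg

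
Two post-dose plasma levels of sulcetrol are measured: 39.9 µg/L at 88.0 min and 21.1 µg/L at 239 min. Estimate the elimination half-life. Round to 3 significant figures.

k = ln(C₁/C₂) / (t₂ − t₁) = ln(39.9/21.1) / (239 − 88.0)
  = 0.6371 / 151.0 = 0.004219 min⁻¹
t½ = ln 2 / k = ln 2 / 0.004219 ≈ 164 minutes

164 minutes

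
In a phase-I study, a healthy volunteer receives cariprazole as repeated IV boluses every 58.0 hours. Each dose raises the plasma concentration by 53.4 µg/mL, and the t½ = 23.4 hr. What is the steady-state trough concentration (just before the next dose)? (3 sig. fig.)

k = ln 2 / 23.4 = 0.02962 hr⁻¹
Fraction remaining after one interval: e^(−kτ) = e^(−0.02962 × 58.0) = 0.1794
R = 1 / (1 − 0.1794) = 1.219
Css,max = 53.4 × 1.219 = 65.08 µg/mL
Css,min = Css,max × e^(−kτ) = 65.08 × 0.1794 ≈ 11.7 µg/mL

11.7 µg/mL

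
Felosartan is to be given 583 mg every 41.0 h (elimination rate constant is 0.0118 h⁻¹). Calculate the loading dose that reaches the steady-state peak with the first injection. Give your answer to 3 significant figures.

1520 mg

Accumulation ratio R = 1 / (1 − e^(−kτ)) = 1 / (1 − e^(−0.01180×41.0)) = 1 / (1 − 0.6164) = 2.607
Loading dose = maintenance dose × R = 583 × 2.607 ≈ 1520 mg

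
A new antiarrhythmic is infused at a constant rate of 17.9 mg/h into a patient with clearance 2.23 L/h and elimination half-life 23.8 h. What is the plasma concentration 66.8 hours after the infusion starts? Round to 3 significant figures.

Css = rate / CL = 17.9 / 2.23 = 8.027 µg/mL
k = ln 2 / 23.8 = 0.02912 h⁻¹
C(t) = Css (1 − e^(−kt)) = 8.027 × (1 − e^(−1.945)) = 8.027 × 0.8571 ≈ 6.88 µg/mL

6.88 µg/mL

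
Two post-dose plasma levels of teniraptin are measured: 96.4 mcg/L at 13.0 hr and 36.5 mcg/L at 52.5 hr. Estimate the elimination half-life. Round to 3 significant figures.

28.2 hours

k = ln(C₁/C₂) / (t₂ − t₁) = ln(96.4/36.5) / (52.5 − 13.0)
  = 0.9712 / 39.50 = 0.02459 hr⁻¹
t½ = ln 2 / k = ln 2 / 0.02459 ≈ 28.2 hours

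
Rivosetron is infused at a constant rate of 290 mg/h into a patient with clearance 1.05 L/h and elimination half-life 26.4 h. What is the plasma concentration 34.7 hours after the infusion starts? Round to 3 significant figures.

Css = rate / CL = 290 / 1.05 = 276.2 µg/mL
k = ln 2 / 26.4 = 0.02626 h⁻¹
C(t) = Css (1 − e^(−kt)) = 276.2 × (1 − e^(−0.9111)) = 276.2 × 0.5979 ≈ 165 µg/mL

165 µg/mL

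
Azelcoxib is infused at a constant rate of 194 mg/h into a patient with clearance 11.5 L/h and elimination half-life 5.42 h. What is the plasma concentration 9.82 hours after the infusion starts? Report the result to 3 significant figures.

Css = rate / CL = 194 / 11.5 = 16.87 mg/L
k = ln 2 / 5.42 = 0.1279 h⁻¹
C(t) = Css (1 − e^(−kt)) = 16.87 × (1 − e^(−1.256)) = 16.87 × 0.7152 ≈ 12.1 mg/L

12.1 mg/L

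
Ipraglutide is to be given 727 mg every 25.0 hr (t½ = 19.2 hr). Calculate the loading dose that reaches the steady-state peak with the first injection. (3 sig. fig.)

1220 mg

k = ln 2 / 19.2 = 0.03610 hr⁻¹
Accumulation ratio R = 1 / (1 − e^(−kτ)) = 1 / (1 − e^(−0.03610×25.0)) = 1 / (1 − 0.4055) = 1.682
Loading dose = maintenance dose × R = 727 × 1.682 ≈ 1220 mg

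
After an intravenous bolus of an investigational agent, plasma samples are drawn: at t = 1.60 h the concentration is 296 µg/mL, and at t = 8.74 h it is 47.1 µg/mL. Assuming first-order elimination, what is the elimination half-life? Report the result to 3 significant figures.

k = ln(C₁/C₂) / (t₂ − t₁) = ln(296/47.1) / (8.74 − 1.60)
  = 1.838 / 7.140 = 0.2574 h⁻¹
t½ = ln 2 / k = ln 2 / 0.2574 ≈ 2.69 hours

2.69 hours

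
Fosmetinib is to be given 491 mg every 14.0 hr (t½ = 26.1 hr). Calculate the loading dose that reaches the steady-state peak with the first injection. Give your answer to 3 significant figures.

k = ln 2 / 26.1 = 0.02656 hr⁻¹
Accumulation ratio R = 1 / (1 − e^(−kτ)) = 1 / (1 − e^(−0.02656×14.0)) = 1 / (1 − 0.6895) = 3.221
Loading dose = maintenance dose × R = 491 × 3.221 ≈ 1580 mg

1580 mg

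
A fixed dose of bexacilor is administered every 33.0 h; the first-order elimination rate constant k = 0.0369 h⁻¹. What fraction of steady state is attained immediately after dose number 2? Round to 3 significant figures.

0.912

f_n = 1 − e^(−nkτ) = 1 − e^(−2 × 0.03690 × 33.0) = 1 − e^(−2.435) = 1 − 0.08756 ≈ 0.912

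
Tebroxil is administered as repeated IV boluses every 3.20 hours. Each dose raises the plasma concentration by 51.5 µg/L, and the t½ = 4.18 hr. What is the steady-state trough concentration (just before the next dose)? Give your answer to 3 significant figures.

k = ln 2 / 4.18 = 0.1658 hr⁻¹
Fraction remaining after one interval: e^(−kτ) = e^(−0.1658 × 3.20) = 0.5882
R = 1 / (1 − 0.5882) = 2.429
Css,max = 51.5 × 2.429 = 125.1 µg/L
Css,min = Css,max × e^(−kτ) = 125.1 × 0.5882 ≈ 73.6 µg/L

73.6 µg/L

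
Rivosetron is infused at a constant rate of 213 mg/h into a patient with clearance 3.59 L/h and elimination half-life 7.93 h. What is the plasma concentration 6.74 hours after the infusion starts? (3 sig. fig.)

Css = rate / CL = 213 / 3.59 = 59.33 µg/mL
k = ln 2 / 7.93 = 0.08741 h⁻¹
C(t) = Css (1 − e^(−kt)) = 59.33 × (1 − e^(−0.5891)) = 59.33 × 0.4452 ≈ 26.4 µg/mL

26.4 µg/mL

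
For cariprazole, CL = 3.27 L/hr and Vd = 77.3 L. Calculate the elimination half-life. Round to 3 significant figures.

k = CL / V = 3.27 / 77.3 = 0.04230 hr⁻¹
t½ = ln 2 / k = ln 2 / 0.04230 ≈ 16.4 hours

16.4 hours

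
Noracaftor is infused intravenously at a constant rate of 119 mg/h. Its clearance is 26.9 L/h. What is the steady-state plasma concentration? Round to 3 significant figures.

Css = infusion rate / CL = 119 / 26.9 ≈ 4.42 mg/L

4.42 mg/L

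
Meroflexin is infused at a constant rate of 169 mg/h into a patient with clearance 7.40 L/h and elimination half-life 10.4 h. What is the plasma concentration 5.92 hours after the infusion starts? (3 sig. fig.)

7.45 µg/mL

Css = rate / CL = 169 / 7.40 = 22.84 µg/mL
k = ln 2 / 10.4 = 0.06665 h⁻¹
C(t) = Css (1 − e^(−kt)) = 22.84 × (1 − e^(−0.3946)) = 22.84 × 0.3260 ≈ 7.45 µg/mL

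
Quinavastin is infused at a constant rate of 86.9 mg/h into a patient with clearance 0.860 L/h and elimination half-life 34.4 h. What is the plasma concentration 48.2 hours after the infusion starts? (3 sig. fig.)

62.8 µg/mL

Css = rate / CL = 86.9 / 0.860 = 101.0 µg/mL
k = ln 2 / 34.4 = 0.02015 h⁻¹
C(t) = Css (1 − e^(−kt)) = 101.0 × (1 − e^(−0.9712)) = 101.0 × 0.6214 ≈ 62.8 µg/mL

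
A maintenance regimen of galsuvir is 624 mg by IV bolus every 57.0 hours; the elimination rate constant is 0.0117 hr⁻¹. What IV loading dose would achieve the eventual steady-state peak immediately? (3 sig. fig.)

Accumulation ratio R = 1 / (1 − e^(−kτ)) = 1 / (1 − e^(−0.01170×57.0)) = 1 / (1 − 0.5133) = 2.055
Loading dose = maintenance dose × R = 624 × 2.055 ≈ 1280 mg

1280 mg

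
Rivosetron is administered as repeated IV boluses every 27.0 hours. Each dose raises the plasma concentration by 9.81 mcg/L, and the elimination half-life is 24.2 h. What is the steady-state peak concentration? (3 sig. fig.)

k = ln 2 / 24.2 = 0.02864 h⁻¹
Fraction remaining after one interval: e^(−kτ) = e^(−0.02864 × 27.0) = 0.4615
R = 1 / (1 − 0.4615) = 1.857
Css,max = 9.81 × 1.857 ≈ 18.2 mcg/L

18.2 mcg/L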